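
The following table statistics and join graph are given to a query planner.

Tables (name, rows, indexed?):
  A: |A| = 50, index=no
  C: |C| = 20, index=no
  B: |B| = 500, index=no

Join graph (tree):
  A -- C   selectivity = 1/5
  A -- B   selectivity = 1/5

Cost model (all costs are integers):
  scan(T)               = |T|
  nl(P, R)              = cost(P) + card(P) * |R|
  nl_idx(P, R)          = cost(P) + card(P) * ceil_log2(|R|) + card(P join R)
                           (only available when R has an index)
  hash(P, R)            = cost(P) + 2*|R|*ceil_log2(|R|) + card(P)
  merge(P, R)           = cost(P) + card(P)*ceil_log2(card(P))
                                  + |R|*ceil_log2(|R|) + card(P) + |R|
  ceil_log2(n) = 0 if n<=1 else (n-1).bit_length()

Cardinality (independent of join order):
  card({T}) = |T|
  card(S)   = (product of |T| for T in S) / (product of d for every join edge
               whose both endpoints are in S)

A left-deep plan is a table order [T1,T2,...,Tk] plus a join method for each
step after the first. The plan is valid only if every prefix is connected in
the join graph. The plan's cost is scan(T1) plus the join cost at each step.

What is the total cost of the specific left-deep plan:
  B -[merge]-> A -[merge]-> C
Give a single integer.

75970

step 1: scan B: cost=500, card=500
step 2: join A via merge
    card(P join A) = 500*50/(5) = 5000
    cost = 500 + 500*9 + 50*6 + 500 + 50 = 5850
step 3: join C via merge
    card(P join C) = 5000*20/(5) = 20000
    cost = 5850 + 5000*13 + 20*5 + 5000 + 20 = 75970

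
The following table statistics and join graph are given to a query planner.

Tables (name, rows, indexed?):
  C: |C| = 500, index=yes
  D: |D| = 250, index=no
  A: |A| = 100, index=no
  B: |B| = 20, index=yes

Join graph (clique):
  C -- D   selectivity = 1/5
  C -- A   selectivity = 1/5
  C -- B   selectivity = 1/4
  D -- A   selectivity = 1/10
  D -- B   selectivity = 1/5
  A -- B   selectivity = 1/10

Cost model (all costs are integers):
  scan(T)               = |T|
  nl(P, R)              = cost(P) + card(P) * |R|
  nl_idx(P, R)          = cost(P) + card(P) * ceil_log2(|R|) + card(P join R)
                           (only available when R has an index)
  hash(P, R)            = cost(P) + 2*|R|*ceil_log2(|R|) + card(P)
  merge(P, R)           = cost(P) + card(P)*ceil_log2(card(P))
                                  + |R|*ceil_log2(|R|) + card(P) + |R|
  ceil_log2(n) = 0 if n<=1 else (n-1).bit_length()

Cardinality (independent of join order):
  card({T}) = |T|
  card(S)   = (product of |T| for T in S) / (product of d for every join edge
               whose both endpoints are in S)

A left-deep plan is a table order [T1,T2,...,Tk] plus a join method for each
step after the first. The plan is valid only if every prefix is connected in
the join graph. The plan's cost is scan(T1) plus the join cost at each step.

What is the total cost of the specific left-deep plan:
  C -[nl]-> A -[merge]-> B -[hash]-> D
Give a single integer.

209620

step 1: scan C: cost=500, card=500
step 2: join A via nl
    card(P join A) = 500*100/(5) = 10000
    cost = 500 + 500*100 = 50500
step 3: join B via merge
    card(P join B) = 10000*20/(4*10) = 5000
    cost = 50500 + 10000*14 + 20*5 + 10000 + 20 = 200620
step 4: join D via hash
    card(P join D) = 5000*250/(5*10*5) = 5000
    cost = 200620 + 2*250*8 + 5000 = 209620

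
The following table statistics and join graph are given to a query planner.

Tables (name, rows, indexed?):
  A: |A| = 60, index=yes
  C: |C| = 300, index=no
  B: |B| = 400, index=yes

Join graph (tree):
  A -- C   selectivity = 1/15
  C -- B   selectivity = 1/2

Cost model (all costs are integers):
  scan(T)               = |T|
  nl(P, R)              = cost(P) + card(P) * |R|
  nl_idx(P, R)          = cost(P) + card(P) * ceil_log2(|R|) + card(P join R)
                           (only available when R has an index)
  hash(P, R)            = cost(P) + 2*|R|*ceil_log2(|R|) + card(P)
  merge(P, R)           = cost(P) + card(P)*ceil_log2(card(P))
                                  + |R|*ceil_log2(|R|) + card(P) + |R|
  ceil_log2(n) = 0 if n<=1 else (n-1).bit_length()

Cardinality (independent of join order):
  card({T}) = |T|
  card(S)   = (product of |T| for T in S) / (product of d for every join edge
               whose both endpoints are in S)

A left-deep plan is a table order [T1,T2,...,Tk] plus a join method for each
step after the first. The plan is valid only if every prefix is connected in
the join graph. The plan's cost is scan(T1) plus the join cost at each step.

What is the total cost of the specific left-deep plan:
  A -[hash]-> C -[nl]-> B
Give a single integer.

485520

step 1: scan A: cost=60, card=60
step 2: join C via hash
    card(P join C) = 60*300/(15) = 1200
    cost = 60 + 2*300*9 + 60 = 5520
step 3: join B via nl
    card(P join B) = 1200*400/(2) = 240000
    cost = 5520 + 1200*400 = 485520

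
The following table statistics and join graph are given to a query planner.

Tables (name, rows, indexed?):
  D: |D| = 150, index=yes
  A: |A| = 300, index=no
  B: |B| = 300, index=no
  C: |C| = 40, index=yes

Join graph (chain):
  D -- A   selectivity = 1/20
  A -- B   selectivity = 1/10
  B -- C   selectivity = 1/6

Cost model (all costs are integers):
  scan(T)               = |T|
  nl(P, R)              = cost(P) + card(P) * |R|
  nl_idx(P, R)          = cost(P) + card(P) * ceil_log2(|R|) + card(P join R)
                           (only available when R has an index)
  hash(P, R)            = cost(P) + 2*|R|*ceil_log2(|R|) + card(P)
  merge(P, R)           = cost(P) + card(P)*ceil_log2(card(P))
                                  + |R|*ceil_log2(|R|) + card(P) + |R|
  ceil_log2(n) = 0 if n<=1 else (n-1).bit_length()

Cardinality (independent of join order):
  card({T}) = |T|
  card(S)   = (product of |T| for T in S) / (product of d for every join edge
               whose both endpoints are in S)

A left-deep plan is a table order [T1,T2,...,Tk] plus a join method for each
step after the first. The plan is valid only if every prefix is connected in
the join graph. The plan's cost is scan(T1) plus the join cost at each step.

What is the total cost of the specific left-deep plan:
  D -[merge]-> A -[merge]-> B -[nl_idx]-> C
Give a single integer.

step 1: scan D: cost=150, card=150
step 2: join A via merge
    card(P join A) = 150*300/(20) = 2250
    cost = 150 + 150*8 + 300*9 + 150 + 300 = 4500
step 3: join B via merge
    card(P join B) = 2250*300/(10) = 67500
    cost = 4500 + 2250*12 + 300*9 + 2250 + 300 = 36750
step 4: join C via nl_idx
    card(P join C) = 67500*40/(6) = 450000
    cost = 36750 + 67500*6 + 450000 = 891750

891750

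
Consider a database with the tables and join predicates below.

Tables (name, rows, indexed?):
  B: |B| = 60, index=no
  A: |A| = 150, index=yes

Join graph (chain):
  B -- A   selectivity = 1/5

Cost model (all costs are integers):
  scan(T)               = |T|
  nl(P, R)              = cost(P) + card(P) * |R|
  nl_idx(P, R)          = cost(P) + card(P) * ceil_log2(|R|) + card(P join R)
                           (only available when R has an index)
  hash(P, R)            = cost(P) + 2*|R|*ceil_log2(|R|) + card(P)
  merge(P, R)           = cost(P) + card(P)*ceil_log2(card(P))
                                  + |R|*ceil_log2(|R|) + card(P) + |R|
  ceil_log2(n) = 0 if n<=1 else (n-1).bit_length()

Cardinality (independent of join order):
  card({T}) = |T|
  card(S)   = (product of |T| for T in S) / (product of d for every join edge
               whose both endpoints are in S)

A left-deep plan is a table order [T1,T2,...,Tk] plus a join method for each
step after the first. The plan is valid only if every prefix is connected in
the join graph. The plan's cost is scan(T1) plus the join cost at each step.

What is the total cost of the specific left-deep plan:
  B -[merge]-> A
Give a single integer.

1830

step 1: scan B: cost=60, card=60
step 2: join A via merge
    card(P join A) = 60*150/(5) = 1800
    cost = 60 + 60*6 + 150*8 + 60 + 150 = 1830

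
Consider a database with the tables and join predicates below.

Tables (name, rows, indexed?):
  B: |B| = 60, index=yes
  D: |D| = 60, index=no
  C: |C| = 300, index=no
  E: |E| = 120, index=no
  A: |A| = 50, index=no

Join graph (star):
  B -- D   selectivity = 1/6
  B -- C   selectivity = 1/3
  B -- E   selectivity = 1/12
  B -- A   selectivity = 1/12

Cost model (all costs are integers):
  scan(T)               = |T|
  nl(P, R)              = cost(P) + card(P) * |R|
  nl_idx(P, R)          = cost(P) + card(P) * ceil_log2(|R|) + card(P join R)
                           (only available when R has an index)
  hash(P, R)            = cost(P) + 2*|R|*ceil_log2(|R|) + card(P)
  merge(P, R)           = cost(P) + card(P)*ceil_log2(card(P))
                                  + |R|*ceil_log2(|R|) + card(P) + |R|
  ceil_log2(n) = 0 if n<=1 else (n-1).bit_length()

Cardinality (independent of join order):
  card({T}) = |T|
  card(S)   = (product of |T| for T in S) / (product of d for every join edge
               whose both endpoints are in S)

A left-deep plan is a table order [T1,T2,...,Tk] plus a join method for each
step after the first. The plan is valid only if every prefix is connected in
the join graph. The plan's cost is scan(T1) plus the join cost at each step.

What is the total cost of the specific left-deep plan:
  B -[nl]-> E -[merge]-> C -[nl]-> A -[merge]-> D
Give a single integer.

step 1: scan B: cost=60, card=60
step 2: join E via nl
    card(P join E) = 60*120/(12) = 600
    cost = 60 + 60*120 = 7260
step 3: join C via merge
    card(P join C) = 600*300/(3) = 60000
    cost = 7260 + 600*10 + 300*9 + 600 + 300 = 16860
step 4: join A via nl
    card(P join A) = 60000*50/(12) = 250000
    cost = 16860 + 60000*50 = 3016860
step 5: join D via merge
    card(P join D) = 250000*60/(6) = 2500000
    cost = 3016860 + 250000*18 + 60*6 + 250000 + 60 = 7767280

7767280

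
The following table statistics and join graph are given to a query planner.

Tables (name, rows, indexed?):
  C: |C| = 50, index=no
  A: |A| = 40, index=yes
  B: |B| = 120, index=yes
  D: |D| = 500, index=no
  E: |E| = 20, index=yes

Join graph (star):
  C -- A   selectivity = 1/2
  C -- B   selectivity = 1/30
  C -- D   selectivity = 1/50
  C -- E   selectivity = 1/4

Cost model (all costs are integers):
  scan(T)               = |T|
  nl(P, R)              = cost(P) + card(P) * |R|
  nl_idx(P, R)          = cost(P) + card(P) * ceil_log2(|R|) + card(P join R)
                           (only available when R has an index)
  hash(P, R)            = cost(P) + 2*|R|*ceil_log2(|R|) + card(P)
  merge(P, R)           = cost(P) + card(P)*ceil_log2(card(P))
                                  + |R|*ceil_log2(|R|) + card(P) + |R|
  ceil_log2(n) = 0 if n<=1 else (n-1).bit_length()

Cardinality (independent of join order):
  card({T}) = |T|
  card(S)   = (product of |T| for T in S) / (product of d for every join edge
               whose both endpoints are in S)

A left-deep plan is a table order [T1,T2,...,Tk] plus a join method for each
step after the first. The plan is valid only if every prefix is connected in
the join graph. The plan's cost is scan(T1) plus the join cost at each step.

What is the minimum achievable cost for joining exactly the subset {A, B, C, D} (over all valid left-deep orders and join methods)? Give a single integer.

Selinger DP over subsets of {A,B,C,D}:
  {C}: scan cost=50, card=50
  {A}: scan cost=40, card=40
  {B}: scan cost=120, card=120
  {D}: scan cost=500, card=500
  {AC}: card=1000; try (A,hash)→580, (C,merge)→670, (C,hash)→680, (A,merge)→680, (A,nl_idx)→1350, (C,nl)→2040 …(+1); best=580 via (A,hash)
  {BC}: card=200; try (B,nl_idx)→600, (C,hash)→840, (B,merge)→1360, (C,merge)→1430, (B,hash)→1780, (B,nl)→6050 …(+1); best=600 via (B,nl_idx)
  {CD}: card=500; try (C,hash)→1600, (D,merge)→5400, (C,merge)→5850, (D,hash)→9100, (D,nl)→25050, (C,nl)→25500; best=1600 via (C,hash)
  {ABC}: card=4000; try (A,hash)→1280, (A,merge)→2680, (B,hash)→3260, (A,nl_idx)→5800, (A,nl)→8600, (B,nl_idx)→11580 …(+2); best=1280 via (A,hash)
  {ACD}: card=10000; try (A,hash)→2580, (A,merge)→6880, (D,hash)→10580, (A,nl_idx)→14600, (D,merge)→16580, (A,nl)→21600 …(+1); best=2580 via (A,hash)
  {BCD}: card=2000; try (B,hash)→3780, (B,nl_idx)→7100, (D,merge)→7400, (B,merge)→7560, (D,hash)→9800, (B,nl)→61600 …(+1); best=3780 via (B,hash)
  {ABCD}: card=40000; try (A,hash)→6260, (B,hash)→14260, (D,hash)→14280, (A,merge)→28060, (A,nl_idx)→55780, (D,merge)→58280 …(+5); best=6260 via (A,hash)

6260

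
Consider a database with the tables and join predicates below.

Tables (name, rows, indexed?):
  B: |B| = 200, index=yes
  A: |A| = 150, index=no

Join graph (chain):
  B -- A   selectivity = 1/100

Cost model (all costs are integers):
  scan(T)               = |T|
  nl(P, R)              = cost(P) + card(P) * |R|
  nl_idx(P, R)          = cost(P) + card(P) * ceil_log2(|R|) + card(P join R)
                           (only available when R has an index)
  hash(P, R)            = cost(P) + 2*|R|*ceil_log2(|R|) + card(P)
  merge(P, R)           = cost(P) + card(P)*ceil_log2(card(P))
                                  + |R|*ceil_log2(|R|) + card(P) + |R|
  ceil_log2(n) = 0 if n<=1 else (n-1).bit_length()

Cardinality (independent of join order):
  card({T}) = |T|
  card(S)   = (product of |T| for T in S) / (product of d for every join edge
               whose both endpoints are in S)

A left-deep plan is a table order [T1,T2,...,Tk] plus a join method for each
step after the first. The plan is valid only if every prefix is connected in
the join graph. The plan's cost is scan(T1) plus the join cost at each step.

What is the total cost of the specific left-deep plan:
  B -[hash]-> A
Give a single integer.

step 1: scan B: cost=200, card=200
step 2: join A via hash
    card(P join A) = 200*150/(100) = 300
    cost = 200 + 2*150*8 + 200 = 2800

2800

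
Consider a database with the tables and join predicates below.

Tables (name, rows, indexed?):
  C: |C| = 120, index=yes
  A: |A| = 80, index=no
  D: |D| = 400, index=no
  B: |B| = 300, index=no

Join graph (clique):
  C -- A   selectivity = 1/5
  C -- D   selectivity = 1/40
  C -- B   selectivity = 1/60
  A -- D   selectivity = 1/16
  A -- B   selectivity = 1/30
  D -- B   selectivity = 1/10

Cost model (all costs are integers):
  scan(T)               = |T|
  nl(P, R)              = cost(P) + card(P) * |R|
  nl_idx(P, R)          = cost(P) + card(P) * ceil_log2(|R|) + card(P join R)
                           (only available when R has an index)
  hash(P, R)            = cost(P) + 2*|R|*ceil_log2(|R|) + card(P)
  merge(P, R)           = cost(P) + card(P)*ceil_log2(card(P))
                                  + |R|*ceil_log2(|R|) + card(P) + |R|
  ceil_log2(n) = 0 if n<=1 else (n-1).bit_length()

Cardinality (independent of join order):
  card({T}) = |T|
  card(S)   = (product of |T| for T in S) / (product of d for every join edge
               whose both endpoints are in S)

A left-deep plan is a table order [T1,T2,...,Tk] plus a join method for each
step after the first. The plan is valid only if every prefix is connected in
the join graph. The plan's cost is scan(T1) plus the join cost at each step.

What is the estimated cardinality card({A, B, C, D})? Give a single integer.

20

Tables in S: A(80), B(300), C(120), D(400)
Edges inside S: C-A(d=5), C-D(d=40), C-B(d=60), A-D(d=16), A-B(d=30), D-B(d=10)
numerator = 80 * 300 * 120 * 400 = 1152000000
denominator = 5 * 40 * 60 * 16 * 30 * 10 = 57600000
card(S) = 1152000000 / 57600000 = 20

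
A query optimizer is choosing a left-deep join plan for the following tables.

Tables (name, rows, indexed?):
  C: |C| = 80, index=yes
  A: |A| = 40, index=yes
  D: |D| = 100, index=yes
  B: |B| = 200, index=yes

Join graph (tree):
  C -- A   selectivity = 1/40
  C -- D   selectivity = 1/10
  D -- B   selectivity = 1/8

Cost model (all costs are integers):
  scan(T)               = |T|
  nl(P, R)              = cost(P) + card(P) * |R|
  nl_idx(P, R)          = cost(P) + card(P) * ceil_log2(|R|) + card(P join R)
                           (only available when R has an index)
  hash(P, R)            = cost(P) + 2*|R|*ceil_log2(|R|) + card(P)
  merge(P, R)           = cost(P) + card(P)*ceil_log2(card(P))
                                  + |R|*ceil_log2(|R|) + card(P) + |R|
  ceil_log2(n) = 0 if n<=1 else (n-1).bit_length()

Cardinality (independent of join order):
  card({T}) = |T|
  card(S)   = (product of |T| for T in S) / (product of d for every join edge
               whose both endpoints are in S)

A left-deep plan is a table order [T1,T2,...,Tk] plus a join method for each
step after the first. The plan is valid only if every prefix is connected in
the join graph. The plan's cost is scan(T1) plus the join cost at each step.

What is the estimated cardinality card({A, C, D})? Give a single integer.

800

Tables in S: A(40), C(80), D(100)
Edges inside S: C-A(d=40), C-D(d=10)
numerator = 40 * 80 * 100 = 320000
denominator = 40 * 10 = 400
card(S) = 320000 / 400 = 800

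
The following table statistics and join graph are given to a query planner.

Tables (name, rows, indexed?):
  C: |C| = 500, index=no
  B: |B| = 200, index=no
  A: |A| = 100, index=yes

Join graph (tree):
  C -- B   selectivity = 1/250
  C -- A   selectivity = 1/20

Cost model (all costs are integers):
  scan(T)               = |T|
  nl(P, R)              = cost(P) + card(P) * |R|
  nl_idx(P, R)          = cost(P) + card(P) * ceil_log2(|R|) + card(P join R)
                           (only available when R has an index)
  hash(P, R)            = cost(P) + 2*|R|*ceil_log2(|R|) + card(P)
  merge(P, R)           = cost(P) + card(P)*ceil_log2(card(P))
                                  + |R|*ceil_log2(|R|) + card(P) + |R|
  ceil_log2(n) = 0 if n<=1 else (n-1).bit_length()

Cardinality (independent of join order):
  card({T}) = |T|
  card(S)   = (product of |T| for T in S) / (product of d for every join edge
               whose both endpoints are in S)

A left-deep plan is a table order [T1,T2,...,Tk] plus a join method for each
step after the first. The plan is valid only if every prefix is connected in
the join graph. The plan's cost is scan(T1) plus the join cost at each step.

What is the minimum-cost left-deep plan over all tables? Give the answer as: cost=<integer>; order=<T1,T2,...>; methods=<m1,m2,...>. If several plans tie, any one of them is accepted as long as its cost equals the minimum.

cost=6000; order=C,B,A; methods=hash,hash

Selinger DP (subsets sized 1..n):
  {C}: scan cost=500, card=500
  {B}: scan cost=200, card=200
  {A}: scan cost=100, card=100
  {BC}: card=400; try (B,hash)→4200, (C,merge)→7000, (B,merge)→7300, (C,hash)→9400, (C,nl)→100200, (B,nl)→100500; best=4200 via (B,hash)
  {AC}: card=2500; try (A,hash)→2400, (C,merge)→5900, (A,merge)→6300, (A,nl_idx)→6500, (C,hash)→9200, (C,nl)→50100 …(+1); best=2400 via (A,hash)
  {ABC}: card=2000; try (A,hash)→6000, (B,hash)→8100, (A,merge)→9000, (A,nl_idx)→9000, (B,merge)→36700, (A,nl)→44200 …(+1); best=6000 via (A,hash)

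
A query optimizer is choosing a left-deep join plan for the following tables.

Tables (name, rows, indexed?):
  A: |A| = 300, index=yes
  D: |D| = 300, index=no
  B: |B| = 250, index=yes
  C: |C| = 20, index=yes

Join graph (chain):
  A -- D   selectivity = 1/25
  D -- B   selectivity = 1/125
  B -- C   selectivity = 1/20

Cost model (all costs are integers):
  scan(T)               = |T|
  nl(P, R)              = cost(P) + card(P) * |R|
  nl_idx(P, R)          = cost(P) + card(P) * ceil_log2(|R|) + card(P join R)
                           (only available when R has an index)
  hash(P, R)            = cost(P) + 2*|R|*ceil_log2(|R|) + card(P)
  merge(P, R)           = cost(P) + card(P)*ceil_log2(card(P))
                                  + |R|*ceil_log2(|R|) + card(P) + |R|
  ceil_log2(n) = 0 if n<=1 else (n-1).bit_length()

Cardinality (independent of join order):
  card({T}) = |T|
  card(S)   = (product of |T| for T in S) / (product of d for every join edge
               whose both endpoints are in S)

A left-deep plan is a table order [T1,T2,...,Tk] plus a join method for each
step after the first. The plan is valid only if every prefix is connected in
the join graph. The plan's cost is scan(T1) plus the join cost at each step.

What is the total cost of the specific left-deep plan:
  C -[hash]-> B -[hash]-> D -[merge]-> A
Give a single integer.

19290

step 1: scan C: cost=20, card=20
step 2: join B via hash
    card(P join B) = 20*250/(20) = 250
    cost = 20 + 2*250*8 + 20 = 4040
step 3: join D via hash
    card(P join D) = 250*300/(125) = 600
    cost = 4040 + 2*300*9 + 250 = 9690
step 4: join A via merge
    card(P join A) = 600*300/(25) = 7200
    cost = 9690 + 600*10 + 300*9 + 600 + 300 = 19290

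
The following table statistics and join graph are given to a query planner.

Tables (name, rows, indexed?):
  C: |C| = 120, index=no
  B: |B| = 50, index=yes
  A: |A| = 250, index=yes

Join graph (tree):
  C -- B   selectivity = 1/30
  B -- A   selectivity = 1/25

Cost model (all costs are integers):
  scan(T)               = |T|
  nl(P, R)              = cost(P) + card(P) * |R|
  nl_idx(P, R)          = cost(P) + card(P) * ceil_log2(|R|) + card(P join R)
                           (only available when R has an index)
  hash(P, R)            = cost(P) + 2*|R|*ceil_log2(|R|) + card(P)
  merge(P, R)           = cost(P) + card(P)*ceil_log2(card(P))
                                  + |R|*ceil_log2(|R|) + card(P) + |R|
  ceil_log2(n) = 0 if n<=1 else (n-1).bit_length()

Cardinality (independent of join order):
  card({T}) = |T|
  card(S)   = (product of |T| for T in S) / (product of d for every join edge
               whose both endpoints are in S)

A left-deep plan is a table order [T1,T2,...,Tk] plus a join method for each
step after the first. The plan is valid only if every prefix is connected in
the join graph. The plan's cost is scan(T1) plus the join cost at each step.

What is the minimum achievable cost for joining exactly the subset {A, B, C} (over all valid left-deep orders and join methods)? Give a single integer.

Selinger DP over subsets of {A,B,C}:
  {C}: scan cost=120, card=120
  {B}: scan cost=50, card=50
  {A}: scan cost=250, card=250
  {BC}: card=200; try (B,hash)→840, (B,nl_idx)→1040, (C,merge)→1360, (B,merge)→1430, (C,hash)→1780, (C,nl)→6050 …(+1); best=840 via (B,hash)
  {AB}: card=500; try (A,nl_idx)→950, (B,hash)→1100, (B,nl_idx)→2250, (A,merge)→2650, (B,merge)→2850, (A,hash)→4100 …(+2); best=950 via (A,nl_idx)
  {ABC}: card=2000; try (C,hash)→3130, (A,nl_idx)→4440, (A,merge)→4890, (A,hash)→5040, (C,merge)→6910, (A,nl)→50840 …(+1); best=3130 via (C,hash)

3130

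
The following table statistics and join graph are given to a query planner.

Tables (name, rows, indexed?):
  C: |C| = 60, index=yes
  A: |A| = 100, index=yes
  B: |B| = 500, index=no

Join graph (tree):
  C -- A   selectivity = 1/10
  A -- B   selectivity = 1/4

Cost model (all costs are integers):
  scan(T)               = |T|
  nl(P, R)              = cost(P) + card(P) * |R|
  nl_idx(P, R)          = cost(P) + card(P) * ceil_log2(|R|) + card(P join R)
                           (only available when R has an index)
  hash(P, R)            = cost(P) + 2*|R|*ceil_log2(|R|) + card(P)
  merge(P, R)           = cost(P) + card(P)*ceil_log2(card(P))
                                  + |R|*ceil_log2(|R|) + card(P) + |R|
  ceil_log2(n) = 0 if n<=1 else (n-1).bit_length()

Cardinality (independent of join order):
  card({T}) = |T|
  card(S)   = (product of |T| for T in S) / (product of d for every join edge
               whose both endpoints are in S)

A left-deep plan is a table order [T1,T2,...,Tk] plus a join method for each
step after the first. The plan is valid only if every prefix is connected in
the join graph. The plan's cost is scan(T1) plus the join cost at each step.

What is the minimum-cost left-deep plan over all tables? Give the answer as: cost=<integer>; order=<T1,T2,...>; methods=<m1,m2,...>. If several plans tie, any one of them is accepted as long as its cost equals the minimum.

Selinger DP (subsets sized 1..n):
  {C}: scan cost=60, card=60
  {A}: scan cost=100, card=100
  {B}: scan cost=500, card=500
  {AC}: card=600; try (C,hash)→920, (A,nl_idx)→1080, (A,merge)→1280, (C,nl_idx)→1300, (C,merge)→1320, (A,hash)→1520 …(+2); best=920 via (C,hash)
  {AB}: card=12500; try (A,hash)→2400, (B,merge)→5900, (A,merge)→6300, (B,hash)→9200, (A,nl_idx)→16500, (B,nl)→50100 …(+1); best=2400 via (A,hash)
  {ABC}: card=75000; try (B,hash)→10520, (B,merge)→12520, (C,hash)→15620, (C,nl_idx)→152400, (C,merge)→190320, (B,nl)→300920 …(+1); best=10520 via (B,hash)

cost=10520; order=A,C,B; methods=hash,hash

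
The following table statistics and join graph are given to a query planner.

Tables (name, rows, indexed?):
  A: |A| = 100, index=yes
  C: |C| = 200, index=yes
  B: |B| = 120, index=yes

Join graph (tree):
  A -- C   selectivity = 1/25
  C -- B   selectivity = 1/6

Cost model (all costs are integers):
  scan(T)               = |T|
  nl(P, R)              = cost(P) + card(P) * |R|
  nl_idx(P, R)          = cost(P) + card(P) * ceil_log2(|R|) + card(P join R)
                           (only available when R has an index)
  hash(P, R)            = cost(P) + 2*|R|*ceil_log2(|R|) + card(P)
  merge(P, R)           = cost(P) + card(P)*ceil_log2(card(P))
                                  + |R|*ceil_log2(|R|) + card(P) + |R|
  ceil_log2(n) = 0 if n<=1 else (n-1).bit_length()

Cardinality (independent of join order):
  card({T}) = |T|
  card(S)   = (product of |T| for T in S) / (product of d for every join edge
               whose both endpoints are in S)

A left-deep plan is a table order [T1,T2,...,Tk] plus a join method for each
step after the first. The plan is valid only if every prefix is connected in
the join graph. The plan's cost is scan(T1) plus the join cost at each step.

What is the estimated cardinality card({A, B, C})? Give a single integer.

Tables in S: A(100), B(120), C(200)
Edges inside S: A-C(d=25), C-B(d=6)
numerator = 100 * 120 * 200 = 2400000
denominator = 25 * 6 = 150
card(S) = 2400000 / 150 = 16000

16000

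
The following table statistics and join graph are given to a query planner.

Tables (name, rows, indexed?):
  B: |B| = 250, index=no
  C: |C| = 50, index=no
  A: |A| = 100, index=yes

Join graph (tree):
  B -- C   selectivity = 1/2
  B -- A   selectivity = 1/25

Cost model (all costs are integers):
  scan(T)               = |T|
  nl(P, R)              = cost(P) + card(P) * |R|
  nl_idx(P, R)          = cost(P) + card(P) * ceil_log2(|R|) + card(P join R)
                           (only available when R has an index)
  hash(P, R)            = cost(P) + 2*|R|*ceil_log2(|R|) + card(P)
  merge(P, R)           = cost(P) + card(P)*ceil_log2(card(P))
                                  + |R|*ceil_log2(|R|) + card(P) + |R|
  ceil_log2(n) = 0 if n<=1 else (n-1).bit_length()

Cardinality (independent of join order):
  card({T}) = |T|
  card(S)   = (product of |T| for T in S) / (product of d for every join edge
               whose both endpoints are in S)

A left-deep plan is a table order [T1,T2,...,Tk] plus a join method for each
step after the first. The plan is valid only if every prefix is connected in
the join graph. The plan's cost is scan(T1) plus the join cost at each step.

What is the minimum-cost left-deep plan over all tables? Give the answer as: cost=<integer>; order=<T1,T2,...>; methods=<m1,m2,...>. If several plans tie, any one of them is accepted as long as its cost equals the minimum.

cost=3500; order=B,A,C; methods=hash,hash

Selinger DP (subsets sized 1..n):
  {B}: scan cost=250, card=250
  {C}: scan cost=50, card=50
  {A}: scan cost=100, card=100
  {BC}: card=6250; try (C,hash)→1100, (B,merge)→2650, (C,merge)→2850, (B,hash)→4100, (B,nl)→12550, (C,nl)→12750; best=1100 via (C,hash)
  {AB}: card=1000; try (A,hash)→1900, (A,nl_idx)→3000, (B,merge)→3150, (A,merge)→3300, (B,hash)→4200, (B,nl)→25100 …(+1); best=1900 via (A,hash)
  {ABC}: card=25000; try (C,hash)→3500, (A,hash)→8750, (C,merge)→13250, (C,nl)→51900, (A,nl_idx)→69850, (A,merge)→89400 …(+1); best=3500 via (C,hash)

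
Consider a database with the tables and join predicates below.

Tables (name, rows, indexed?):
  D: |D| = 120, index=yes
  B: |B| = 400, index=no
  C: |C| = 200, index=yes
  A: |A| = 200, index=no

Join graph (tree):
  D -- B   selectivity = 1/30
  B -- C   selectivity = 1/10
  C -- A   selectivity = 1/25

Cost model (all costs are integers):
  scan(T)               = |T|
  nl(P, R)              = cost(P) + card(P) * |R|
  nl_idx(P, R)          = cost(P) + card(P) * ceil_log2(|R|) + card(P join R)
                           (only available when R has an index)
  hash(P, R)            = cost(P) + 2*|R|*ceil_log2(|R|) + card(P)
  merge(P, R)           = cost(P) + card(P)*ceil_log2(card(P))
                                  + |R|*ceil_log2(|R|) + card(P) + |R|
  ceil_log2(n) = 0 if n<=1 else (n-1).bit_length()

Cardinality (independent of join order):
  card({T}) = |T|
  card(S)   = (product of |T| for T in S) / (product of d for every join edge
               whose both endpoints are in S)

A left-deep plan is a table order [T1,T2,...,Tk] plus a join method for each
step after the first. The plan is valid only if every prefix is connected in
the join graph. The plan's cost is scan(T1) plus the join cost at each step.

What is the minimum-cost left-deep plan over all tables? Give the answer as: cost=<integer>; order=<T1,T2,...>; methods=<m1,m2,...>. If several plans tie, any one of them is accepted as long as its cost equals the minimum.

cost=42480; order=B,D,C,A; methods=hash,hash,hash

Selinger DP (subsets sized 1..n):
  {D}: scan cost=120, card=120
  {B}: scan cost=400, card=400
  {C}: scan cost=200, card=200
  {A}: scan cost=200, card=200
  {BD}: card=1600; try (D,hash)→2480, (D,nl_idx)→4800, (B,merge)→5080, (D,merge)→5360, (B,hash)→7440, (B,nl)→48120 …(+1); best=2480 via (D,hash)
  {BC}: card=8000; try (C,hash)→4000, (B,merge)→6000, (C,merge)→6200, (B,hash)→7600, (C,nl_idx)→11600, (B,nl)→80200 …(+1); best=4000 via (C,hash)
  {AC}: card=1600; try (C,nl_idx)→3400, (C,hash)→3600, (A,hash)→3600, (C,merge)→3800, (A,merge)→3800, (C,nl)→40200 …(+1); best=3400 via (C,nl_idx)
  {BCD}: card=32000; try (C,hash)→7280, (D,hash)→13680, (C,merge)→23480, (C,nl_idx)→47280, (D,nl_idx)→92000, (D,merge)→116960 …(+2); best=7280 via (C,hash)
  {ABC}: card=64000; try (B,hash)→12200, (A,hash)→15200, (B,merge)→26600, (A,merge)→117800, (B,nl)→643400, (A,nl)→1604000; best=12200 via (B,hash)
  {ABCD}: card=256000; try (A,hash)→42480, (D,hash)→77880, (A,merge)→521080, (D,nl_idx)→716200, (D,merge)→1101160, (A,nl)→6407280 …(+1); best=42480 via (A,hash)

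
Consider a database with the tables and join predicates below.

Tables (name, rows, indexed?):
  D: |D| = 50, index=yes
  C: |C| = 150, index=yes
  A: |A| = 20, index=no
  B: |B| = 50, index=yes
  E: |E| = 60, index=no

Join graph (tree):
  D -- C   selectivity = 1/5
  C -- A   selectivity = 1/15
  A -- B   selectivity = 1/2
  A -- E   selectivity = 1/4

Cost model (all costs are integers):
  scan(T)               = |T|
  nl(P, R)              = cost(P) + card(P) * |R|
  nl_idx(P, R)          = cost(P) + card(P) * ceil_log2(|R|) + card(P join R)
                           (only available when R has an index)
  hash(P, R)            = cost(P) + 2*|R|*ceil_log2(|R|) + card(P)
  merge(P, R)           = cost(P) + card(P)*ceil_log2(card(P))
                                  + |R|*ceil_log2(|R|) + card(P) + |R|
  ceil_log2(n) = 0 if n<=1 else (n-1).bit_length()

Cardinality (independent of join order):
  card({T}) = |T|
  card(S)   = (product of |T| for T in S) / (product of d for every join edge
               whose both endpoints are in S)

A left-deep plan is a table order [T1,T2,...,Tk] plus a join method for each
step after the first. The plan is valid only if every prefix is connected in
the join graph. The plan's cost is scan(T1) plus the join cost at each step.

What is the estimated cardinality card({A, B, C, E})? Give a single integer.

75000

Tables in S: A(20), B(50), C(150), E(60)
Edges inside S: C-A(d=15), A-B(d=2), A-E(d=4)
numerator = 20 * 50 * 150 * 60 = 9000000
denominator = 15 * 2 * 4 = 120
card(S) = 9000000 / 120 = 75000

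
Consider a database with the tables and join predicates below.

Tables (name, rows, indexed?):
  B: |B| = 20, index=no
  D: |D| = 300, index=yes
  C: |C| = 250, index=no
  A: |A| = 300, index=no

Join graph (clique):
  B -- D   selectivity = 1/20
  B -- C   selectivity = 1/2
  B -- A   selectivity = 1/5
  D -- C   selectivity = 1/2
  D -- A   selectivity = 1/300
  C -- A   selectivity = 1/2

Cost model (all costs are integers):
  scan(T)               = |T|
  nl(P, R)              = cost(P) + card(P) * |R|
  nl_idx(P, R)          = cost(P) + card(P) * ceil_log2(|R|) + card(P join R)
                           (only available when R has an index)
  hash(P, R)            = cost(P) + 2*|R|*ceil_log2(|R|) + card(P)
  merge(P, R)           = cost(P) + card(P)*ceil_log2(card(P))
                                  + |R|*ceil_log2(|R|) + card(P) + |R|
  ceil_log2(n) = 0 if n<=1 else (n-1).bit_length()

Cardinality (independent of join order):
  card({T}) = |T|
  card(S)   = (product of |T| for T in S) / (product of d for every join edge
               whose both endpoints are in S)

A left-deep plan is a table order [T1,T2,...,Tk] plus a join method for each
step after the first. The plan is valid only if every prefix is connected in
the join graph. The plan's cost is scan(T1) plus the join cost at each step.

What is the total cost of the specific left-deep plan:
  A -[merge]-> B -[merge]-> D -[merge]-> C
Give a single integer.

23490

step 1: scan A: cost=300, card=300
step 2: join B via merge
    card(P join B) = 300*20/(5) = 1200
    cost = 300 + 300*9 + 20*5 + 300 + 20 = 3420
step 3: join D via merge
    card(P join D) = 1200*300/(20*300) = 60
    cost = 3420 + 1200*11 + 300*9 + 1200 + 300 = 20820
step 4: join C via merge
    card(P join C) = 60*250/(2*2*2) = 1875
    cost = 20820 + 60*6 + 250*8 + 60 + 250 = 23490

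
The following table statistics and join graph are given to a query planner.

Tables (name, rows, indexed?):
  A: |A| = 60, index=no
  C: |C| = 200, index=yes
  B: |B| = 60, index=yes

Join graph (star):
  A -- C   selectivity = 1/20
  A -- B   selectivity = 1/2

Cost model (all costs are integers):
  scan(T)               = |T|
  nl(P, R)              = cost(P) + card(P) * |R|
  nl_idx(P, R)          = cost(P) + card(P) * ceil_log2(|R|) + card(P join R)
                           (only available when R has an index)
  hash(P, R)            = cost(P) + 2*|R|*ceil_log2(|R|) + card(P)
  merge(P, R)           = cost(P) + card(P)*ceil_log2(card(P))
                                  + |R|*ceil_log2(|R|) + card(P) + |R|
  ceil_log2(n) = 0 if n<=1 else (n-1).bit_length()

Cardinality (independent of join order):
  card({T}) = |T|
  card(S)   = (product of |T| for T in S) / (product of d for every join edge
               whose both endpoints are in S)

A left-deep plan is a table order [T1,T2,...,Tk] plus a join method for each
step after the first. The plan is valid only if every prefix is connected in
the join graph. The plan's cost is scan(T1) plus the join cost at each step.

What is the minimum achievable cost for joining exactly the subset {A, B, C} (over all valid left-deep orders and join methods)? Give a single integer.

2440

Selinger DP over subsets of {A,B,C}:
  {A}: scan cost=60, card=60
  {C}: scan cost=200, card=200
  {B}: scan cost=60, card=60
  {AC}: card=600; try (A,hash)→1120, (C,nl_idx)→1140, (C,merge)→2280, (A,merge)→2420, (C,hash)→3320, (C,nl)→12060 …(+1); best=1120 via (A,hash)
  {AB}: card=1800; try (B,hash)→840, (A,hash)→840, (B,merge)→900, (A,merge)→900, (B,nl_idx)→2220, (B,nl)→3660 …(+1); best=840 via (B,hash)
  {ABC}: card=18000; try (B,hash)→2440, (C,hash)→5840, (B,merge)→8140, (B,nl_idx)→22720, (C,merge)→24240, (C,nl_idx)→33240 …(+2); best=2440 via (B,hash)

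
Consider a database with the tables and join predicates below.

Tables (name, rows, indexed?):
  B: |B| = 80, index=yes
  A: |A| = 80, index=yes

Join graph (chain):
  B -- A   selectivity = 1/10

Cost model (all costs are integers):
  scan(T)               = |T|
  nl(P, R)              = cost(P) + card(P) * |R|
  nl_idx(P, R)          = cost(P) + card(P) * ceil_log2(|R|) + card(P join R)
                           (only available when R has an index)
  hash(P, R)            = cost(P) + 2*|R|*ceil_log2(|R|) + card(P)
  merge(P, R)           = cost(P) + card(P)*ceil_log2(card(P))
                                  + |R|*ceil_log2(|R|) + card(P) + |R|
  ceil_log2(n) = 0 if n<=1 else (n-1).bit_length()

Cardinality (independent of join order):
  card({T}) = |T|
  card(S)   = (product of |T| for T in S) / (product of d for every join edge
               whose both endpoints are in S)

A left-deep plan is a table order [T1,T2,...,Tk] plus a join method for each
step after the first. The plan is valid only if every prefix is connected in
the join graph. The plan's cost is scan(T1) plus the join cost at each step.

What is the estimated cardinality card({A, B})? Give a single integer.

640

Tables in S: A(80), B(80)
Edges inside S: B-A(d=10)
numerator = 80 * 80 = 6400
denominator = 10 = 10
card(S) = 6400 / 10 = 640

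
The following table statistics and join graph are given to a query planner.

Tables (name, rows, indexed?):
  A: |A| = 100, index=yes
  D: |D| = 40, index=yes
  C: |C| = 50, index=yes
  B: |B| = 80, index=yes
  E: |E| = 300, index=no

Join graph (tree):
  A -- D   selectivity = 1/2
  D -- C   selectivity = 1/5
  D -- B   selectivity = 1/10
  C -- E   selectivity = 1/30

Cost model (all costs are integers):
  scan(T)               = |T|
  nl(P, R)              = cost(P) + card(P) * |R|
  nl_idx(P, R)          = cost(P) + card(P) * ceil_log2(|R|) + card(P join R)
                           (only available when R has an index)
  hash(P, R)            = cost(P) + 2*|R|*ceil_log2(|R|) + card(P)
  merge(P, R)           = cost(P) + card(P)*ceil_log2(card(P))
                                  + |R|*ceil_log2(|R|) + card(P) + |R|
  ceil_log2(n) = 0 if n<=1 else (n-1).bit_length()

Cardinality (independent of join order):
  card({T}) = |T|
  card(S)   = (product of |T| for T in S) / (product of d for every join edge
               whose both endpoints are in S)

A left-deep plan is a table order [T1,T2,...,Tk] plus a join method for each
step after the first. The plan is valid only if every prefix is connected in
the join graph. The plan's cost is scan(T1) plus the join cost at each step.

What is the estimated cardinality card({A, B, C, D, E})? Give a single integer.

Tables in S: A(100), B(80), C(50), D(40), E(300)
Edges inside S: A-D(d=2), D-C(d=5), D-B(d=10), C-E(d=30)
numerator = 100 * 80 * 50 * 40 * 300 = 4800000000
denominator = 2 * 5 * 10 * 30 = 3000
card(S) = 4800000000 / 3000 = 1600000

1600000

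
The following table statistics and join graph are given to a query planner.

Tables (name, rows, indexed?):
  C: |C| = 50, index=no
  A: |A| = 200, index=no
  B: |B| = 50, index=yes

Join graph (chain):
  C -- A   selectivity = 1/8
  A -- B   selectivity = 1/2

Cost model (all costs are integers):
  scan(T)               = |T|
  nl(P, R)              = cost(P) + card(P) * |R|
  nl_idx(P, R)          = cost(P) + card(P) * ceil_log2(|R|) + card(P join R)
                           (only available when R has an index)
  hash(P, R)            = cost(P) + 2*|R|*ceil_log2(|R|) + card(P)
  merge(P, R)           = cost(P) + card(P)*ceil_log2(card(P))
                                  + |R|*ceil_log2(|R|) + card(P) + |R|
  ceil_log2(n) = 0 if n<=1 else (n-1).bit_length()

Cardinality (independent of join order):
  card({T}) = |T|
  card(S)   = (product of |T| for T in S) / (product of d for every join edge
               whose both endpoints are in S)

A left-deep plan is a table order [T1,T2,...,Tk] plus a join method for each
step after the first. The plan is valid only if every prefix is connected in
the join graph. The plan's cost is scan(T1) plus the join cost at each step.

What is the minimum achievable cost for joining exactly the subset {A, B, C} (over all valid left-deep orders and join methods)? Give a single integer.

2850

Selinger DP over subsets of {A,B,C}:
  {C}: scan cost=50, card=50
  {A}: scan cost=200, card=200
  {B}: scan cost=50, card=50
  {AC}: card=1250; try (C,hash)→1000, (A,merge)→2200, (C,merge)→2350, (A,hash)→3300, (A,nl)→10050, (C,nl)→10200; best=1000 via (C,hash)
  {AB}: card=5000; try (B,hash)→1000, (A,merge)→2200, (B,merge)→2350, (A,hash)→3300, (B,nl_idx)→6400, (A,nl)→10050 …(+1); best=1000 via (B,hash)
  {ABC}: card=31250; try (B,hash)→2850, (C,hash)→6600, (B,merge)→16350, (B,nl_idx)→39750, (B,nl)→63500, (C,merge)→71350 …(+1); best=2850 via (B,hash)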